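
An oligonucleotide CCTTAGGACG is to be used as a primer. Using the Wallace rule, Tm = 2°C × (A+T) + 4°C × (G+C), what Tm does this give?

32°C

Scanning the sequence gives C=3, T=2, A=2, G=3.
AT pairs contribute 4, GC pairs contribute 6.
Tm = 2×4 + 4×6 = 32°C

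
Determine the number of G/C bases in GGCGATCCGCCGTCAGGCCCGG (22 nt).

18

Counting bases: G=9, C=9, A=2, T=2
Total G or C: 9 + 9 = 18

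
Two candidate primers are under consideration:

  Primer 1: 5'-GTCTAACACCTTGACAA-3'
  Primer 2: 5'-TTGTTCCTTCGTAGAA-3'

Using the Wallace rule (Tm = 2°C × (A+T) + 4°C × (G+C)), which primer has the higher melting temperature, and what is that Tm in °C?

Primer 1, 48°C

Primer 1: A+T=10, G+C=7 → Tm = 2(10)+4(7) = 48°C
Primer 2: A+T=10, G+C=6 → Tm = 2(10)+4(6) = 44°C
48°C vs 44°C → primer 1 is higher.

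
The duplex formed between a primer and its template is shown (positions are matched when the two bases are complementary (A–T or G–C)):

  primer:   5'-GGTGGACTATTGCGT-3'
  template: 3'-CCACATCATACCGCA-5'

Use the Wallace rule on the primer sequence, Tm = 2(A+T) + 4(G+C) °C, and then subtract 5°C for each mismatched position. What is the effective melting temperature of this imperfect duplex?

Primer base counts: A=2, T=5, G=6, C=2 → A+T=7, G+C=8
Perfect-match Tm = 2(7) + 4(8) = 14 + 32 = 46°C
Mismatches (positions where the bases are not complementary): 3 (at positions 5, 7, 11)
Effective Tm = 46 − 3×5 = 46 − 15 = 31°C

31°C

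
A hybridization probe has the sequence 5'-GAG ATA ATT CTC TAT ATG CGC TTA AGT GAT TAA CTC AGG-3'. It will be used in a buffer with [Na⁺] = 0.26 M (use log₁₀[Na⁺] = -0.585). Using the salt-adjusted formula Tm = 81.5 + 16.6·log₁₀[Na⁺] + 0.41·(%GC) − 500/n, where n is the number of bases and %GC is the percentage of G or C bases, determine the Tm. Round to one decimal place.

73.7°C

Length n = 39. Counting bases: T=13, G=8, A=12, C=6
G+C = 14, so %GC = 14/39 × 100 = 35.897%
Salt term: 16.6 × (-0.585) = -9.711
GC term: 0.41 × 35.897 = 14.718; length term: −500/39 = −12.821
Tm = 81.5 + (-9.711) + 14.718 − 12.821 = 73.686 → 73.7°C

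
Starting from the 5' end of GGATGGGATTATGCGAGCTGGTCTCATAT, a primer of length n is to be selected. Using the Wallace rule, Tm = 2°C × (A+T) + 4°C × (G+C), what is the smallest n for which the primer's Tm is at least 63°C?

First 20 bases: GGATGGGATTATGCGAGCTG → Tm = 62°C (< 63°C)
First 21 bases: GGATGGGATTATGCGAGCTGG → Tm = 66°C (≥ 63°C)
Since every base adds ≥2°C, Tm only increases with n, so the threshold is first crossed at n = 21.

n = 21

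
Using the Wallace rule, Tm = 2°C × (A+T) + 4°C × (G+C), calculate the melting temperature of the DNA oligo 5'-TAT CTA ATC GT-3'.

Counting bases: C=2, G=1, A=3, T=5
So N_AT = 8 and N_GC = 3.
Tm = 2×8 + 4×3 = 28°C

28°C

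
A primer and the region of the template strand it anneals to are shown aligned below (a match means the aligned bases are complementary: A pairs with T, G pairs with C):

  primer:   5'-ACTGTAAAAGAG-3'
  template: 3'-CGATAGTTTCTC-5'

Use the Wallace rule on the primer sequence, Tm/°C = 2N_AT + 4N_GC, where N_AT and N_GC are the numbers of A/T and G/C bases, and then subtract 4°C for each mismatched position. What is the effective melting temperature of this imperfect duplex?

20°C

Primer base counts: A=6, T=2, G=3, C=1 → A+T=8, G+C=4
Perfect-match Tm = 2(8) + 4(4) = 16 + 16 = 32°C
Mismatches (positions where the bases are not complementary): 3 (at positions 1, 4, 6)
Effective Tm = 32 − 3×4 = 32 − 12 = 20°C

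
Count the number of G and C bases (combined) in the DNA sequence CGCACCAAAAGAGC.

8

G=3, C=5, A=6, T=0
Total G or C: 3 + 5 = 8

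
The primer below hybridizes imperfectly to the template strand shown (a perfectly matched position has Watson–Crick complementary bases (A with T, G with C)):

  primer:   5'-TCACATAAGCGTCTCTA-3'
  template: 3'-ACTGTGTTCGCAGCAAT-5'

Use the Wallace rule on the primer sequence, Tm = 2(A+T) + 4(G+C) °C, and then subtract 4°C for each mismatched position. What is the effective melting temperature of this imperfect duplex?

32°C

Primer base counts: A=5, T=5, G=2, C=5 → A+T=10, G+C=7
Perfect-match Tm = 2(10) + 4(7) = 20 + 28 = 48°C
Mismatches (positions where the bases are not complementary): 4 (at positions 2, 6, 14, 15)
Effective Tm = 48 − 4×4 = 48 − 16 = 32°C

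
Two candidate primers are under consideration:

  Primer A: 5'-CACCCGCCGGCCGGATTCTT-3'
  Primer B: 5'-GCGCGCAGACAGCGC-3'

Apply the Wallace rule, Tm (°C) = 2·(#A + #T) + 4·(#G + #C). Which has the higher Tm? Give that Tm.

Primer A: A+T=6, G+C=14 → Tm = 2(6)+4(14) = 68°C
Primer B: A+T=3, G+C=12 → Tm = 2(3)+4(12) = 54°C
68°C vs 54°C → primer A is higher.

Primer A, 68°C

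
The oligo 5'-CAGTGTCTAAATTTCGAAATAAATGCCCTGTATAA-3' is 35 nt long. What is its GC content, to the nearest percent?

31%

G=5, T=11, C=6, A=13
G+C = 5 + 6 = 11 out of 35 bases
%GC = 11/35 × 100 = 31.43% ≈ 31%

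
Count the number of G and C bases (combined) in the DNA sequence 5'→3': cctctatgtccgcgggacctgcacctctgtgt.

Scanning the sequence gives A=3, G=8, C=12, T=9.
Total G or C: 8 + 12 = 20

20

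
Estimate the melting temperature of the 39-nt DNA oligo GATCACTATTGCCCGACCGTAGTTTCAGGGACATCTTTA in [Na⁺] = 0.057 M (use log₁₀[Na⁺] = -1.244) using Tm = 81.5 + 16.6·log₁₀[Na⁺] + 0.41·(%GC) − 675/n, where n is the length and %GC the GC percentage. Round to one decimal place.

62.5°C

Length n = 39. Scanning the sequence gives G=8, T=12, A=9, C=10.
G+C = 18, so %GC = 18/39 × 100 = 46.154%
Salt term: 16.6 × (-1.244) = -20.65
GC term: 0.41 × 46.154 = 18.923; length term: −675/39 = −17.308
Tm = 81.5 + (-20.65) + 18.923 − 17.308 = 62.465 → 62.5°C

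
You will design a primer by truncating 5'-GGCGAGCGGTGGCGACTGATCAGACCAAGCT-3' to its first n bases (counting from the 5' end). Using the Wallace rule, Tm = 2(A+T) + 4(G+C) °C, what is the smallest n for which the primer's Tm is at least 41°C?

First 11 bases: GGCGAGCGGTG → Tm = 40°C (< 41°C)
First 12 bases: GGCGAGCGGTGG → Tm = 44°C (≥ 41°C)
Each additional base adds 2°C (A/T) or 4°C (G/C), so Tm is non-decreasing in n; n = 12 is the first length to reach 41°C.

n = 12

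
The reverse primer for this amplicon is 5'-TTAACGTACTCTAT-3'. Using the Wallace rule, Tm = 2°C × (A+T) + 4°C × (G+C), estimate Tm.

36°C

A=4, T=6, G=1, C=3
AT pairs contribute 10, GC pairs contribute 4.
Tm = 4·4 + 2·10 = 16 + 20 = 36°C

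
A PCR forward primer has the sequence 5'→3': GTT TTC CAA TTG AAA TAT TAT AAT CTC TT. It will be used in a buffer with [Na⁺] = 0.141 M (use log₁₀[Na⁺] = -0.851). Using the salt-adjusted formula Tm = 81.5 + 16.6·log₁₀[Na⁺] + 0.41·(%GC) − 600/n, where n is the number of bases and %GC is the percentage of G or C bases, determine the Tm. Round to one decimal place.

Length n = 29. Counting bases: A=9, G=2, T=14, C=4
G+C = 6, so %GC = 6/29 × 100 = 20.69%
Salt term: 16.6 × (-0.851) = -14.127
GC term: 0.41 × 20.69 = 8.483; length term: −600/29 = −20.69
Tm = 81.5 + (-14.127) + 8.483 − 20.69 = 55.166 → 55.2°C

55.2°C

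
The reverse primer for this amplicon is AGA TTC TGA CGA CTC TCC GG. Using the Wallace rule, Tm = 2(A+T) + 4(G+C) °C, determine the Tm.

62°C

Base counts: C=6, A=4, T=5, G=5
A+T = 9, G+C = 11
Tm = 2×9 + 4×11 = 62°C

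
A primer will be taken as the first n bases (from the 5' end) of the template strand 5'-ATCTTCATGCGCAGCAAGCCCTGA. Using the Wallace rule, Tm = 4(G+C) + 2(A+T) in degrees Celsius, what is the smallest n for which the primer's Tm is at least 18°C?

n = 7

First 6 bases: ATCTTC → Tm = 16°C (< 18°C)
First 7 bases: ATCTTCA → Tm = 18°C (≥ 18°C)
Each additional base adds 2°C (A/T) or 4°C (G/C), so Tm is non-decreasing in n; n = 7 is the first length to reach 18°C.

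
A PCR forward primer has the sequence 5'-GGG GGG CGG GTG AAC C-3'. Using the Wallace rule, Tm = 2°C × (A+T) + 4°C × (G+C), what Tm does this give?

Base counts: G=10, A=2, T=1, C=3
So N_AT = 3 and N_GC = 13.
Tm = 4·13 + 2·3 = 52 + 6 = 58°C

58°C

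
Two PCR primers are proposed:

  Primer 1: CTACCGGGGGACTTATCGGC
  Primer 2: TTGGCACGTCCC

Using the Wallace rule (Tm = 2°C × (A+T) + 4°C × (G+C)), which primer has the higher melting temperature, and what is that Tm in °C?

Primer 1: A+T=7, G+C=13 → Tm = 2(7)+4(13) = 66°C
Primer 2: A+T=4, G+C=8 → Tm = 2(4)+4(8) = 40°C
66°C vs 40°C → primer 1 is higher.

Primer 1, 66°C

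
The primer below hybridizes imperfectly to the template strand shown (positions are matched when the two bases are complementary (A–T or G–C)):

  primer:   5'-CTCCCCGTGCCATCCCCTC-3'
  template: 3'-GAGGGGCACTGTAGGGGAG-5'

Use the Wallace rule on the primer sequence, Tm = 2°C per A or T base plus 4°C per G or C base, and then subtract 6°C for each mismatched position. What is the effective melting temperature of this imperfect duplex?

60°C

Primer base counts: A=1, T=4, G=2, C=12 → A+T=5, G+C=14
Perfect-match Tm = 2(5) + 4(14) = 10 + 56 = 66°C
Mismatches (positions where the bases are not complementary): 1 (at position 10)
Effective Tm = 66 − 1×6 = 66 − 6 = 60°C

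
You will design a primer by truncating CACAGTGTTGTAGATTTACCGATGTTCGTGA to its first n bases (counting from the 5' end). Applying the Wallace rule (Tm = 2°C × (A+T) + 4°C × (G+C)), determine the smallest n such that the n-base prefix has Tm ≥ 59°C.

n = 21

First 20 bases: CACAGTGTTGTAGATTTACC → Tm = 56°C (< 59°C)
First 21 bases: CACAGTGTTGTAGATTTACCG → Tm = 60°C (≥ 59°C)
Each additional base adds 2°C (A/T) or 4°C (G/C), so Tm is non-decreasing in n; n = 21 is the first length to reach 59°C.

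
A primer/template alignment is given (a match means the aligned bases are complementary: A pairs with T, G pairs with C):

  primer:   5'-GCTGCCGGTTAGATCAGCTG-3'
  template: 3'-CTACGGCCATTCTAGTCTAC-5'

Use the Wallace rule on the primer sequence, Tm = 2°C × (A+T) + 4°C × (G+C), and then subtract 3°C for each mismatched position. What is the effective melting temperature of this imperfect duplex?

Primer base counts: A=3, T=5, G=7, C=5 → A+T=8, G+C=12
Perfect-match Tm = 2(8) + 4(12) = 16 + 48 = 64°C
Mismatches (positions where the bases are not complementary): 3 (at positions 2, 10, 18)
Effective Tm = 64 − 3×3 = 64 − 9 = 55°C

55°C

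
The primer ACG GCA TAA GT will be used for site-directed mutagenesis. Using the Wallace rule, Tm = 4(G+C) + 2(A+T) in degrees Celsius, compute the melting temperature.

32°C

Base counts: A=4, C=2, G=3, T=2
So N_AT = 6 and N_GC = 5.
Tm = 4·5 + 2·6 = 20 + 12 = 32°C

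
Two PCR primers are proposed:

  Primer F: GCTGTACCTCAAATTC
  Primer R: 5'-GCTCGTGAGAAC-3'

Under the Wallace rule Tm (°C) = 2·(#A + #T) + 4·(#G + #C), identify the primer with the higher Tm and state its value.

Primer F: A+T=9, G+C=7 → Tm = 2(9)+4(7) = 46°C
Primer R: A+T=5, G+C=7 → Tm = 2(5)+4(7) = 38°C
46°C vs 38°C → primer F is higher.

Primer F, 46°C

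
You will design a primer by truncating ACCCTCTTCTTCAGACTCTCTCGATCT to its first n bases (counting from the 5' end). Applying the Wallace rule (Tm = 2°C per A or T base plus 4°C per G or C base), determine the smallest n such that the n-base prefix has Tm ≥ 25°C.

n = 9

First 8 bases: ACCCTCTT → Tm = 24°C (< 25°C)
First 9 bases: ACCCTCTTC → Tm = 28°C (≥ 25°C)
Since every base adds ≥2°C, Tm only increases with n, so the threshold is first crossed at n = 9.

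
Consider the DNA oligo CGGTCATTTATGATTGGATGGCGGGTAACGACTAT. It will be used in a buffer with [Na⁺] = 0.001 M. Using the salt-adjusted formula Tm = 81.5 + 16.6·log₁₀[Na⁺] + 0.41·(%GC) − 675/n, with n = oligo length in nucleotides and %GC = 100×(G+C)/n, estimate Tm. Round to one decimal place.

Length n = 35. Counting bases: A=8, T=11, G=11, C=5
G+C = 16, so %GC = 16/35 × 100 = 45.714%
Salt term: 16.6 × (-3) = -49.8
GC term: 0.41 × 45.714 = 18.743; length term: −675/35 = −19.286
Tm = 81.5 + (-49.8) + 18.743 − 19.286 = 31.157 → 31.2°C

31.2°C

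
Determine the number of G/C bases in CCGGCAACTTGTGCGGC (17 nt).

Base counts: A=2, G=6, C=6, T=3
Total G or C: 6 + 6 = 12

12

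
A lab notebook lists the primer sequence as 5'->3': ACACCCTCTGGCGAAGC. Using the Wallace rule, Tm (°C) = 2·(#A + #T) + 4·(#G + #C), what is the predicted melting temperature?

G=4, A=4, T=2, C=7
AT pairs contribute 6, GC pairs contribute 11.
Tm = 2×6 + 4×11 = 56°C

56°C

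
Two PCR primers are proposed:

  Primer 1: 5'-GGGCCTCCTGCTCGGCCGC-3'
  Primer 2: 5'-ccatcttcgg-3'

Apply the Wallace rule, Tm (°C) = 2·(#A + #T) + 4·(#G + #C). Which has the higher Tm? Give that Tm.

Primer 1, 70°C

Primer 1: A+T=3, G+C=16 → Tm = 2(3)+4(16) = 70°C
Primer 2: A+T=4, G+C=6 → Tm = 2(4)+4(6) = 32°C
70°C vs 32°C → primer 1 is higher.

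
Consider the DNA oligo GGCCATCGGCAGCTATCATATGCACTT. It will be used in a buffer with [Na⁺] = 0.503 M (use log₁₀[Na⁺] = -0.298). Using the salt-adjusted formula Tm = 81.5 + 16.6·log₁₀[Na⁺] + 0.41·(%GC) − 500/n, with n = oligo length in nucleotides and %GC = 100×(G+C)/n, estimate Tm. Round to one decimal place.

79.3°C

Length n = 27. Base counts: T=7, G=6, C=8, A=6
G+C = 14, so %GC = 14/27 × 100 = 51.852%
Salt term: 16.6 × (-0.298) = -4.947
GC term: 0.41 × 51.852 = 21.259; length term: −500/27 = −18.519
Tm = 81.5 + (-4.947) + 21.259 − 18.519 = 79.293 → 79.3°C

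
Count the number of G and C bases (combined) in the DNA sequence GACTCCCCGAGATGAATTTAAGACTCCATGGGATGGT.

Base counts: A=10, T=9, G=10, C=8
Total G or C: 10 + 8 = 18

18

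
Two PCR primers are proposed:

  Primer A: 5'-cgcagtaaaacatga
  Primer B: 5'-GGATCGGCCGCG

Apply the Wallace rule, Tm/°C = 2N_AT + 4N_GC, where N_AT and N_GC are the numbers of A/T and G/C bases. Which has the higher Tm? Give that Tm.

Primer A: A+T=9, G+C=6 → Tm = 2(9)+4(6) = 42°C
Primer B: A+T=2, G+C=10 → Tm = 2(2)+4(10) = 44°C
42°C vs 44°C → primer B is higher.

Primer B, 44°C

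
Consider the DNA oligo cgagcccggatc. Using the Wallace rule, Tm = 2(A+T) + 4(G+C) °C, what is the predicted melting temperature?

Base counts: C=5, T=1, G=4, A=2
So N_AT = 3 and N_GC = 9.
Tm = 2(3) + 4(9) = 6 + 36 = 42°C

42°C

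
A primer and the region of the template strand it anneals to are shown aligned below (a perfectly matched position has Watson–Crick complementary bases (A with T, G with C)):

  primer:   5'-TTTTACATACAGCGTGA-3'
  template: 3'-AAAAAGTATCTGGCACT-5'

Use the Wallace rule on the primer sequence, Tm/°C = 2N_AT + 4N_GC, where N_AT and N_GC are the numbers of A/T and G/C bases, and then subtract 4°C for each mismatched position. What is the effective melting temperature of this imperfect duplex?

Primer base counts: A=5, T=6, G=3, C=3 → A+T=11, G+C=6
Perfect-match Tm = 2(11) + 4(6) = 22 + 24 = 46°C
Mismatches (positions where the bases are not complementary): 3 (at positions 5, 10, 12)
Effective Tm = 46 − 3×4 = 46 − 12 = 34°C

34°C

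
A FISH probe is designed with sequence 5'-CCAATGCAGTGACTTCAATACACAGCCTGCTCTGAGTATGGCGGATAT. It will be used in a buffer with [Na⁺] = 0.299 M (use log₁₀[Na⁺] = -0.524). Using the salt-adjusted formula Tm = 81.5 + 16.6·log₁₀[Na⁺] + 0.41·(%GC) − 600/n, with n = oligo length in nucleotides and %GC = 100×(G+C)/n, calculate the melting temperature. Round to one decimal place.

79.9°C

Length n = 48. Scanning the sequence gives T=12, A=13, C=12, G=11.
G+C = 23, so %GC = 23/48 × 100 = 47.917%
Salt term: 16.6 × (-0.524) = -8.698
GC term: 0.41 × 47.917 = 19.646; length term: −600/48 = −12.5
Tm = 81.5 + (-8.698) + 19.646 − 12.5 = 79.948 → 79.9°C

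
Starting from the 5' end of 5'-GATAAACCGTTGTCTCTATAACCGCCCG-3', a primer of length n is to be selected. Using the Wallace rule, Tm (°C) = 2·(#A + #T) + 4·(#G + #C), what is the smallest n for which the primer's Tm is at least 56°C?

First 20 bases: GATAAACCGTTGTCTCTATA → Tm = 54°C (< 56°C)
First 21 bases: GATAAACCGTTGTCTCTATAA → Tm = 56°C (≥ 56°C)
Since every base adds ≥2°C, Tm only increases with n, so the threshold is first crossed at n = 21.

n = 21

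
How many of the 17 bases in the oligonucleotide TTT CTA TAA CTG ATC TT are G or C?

4

Counting bases: A=4, G=1, T=9, C=3
G+C = 1 + 3 = 4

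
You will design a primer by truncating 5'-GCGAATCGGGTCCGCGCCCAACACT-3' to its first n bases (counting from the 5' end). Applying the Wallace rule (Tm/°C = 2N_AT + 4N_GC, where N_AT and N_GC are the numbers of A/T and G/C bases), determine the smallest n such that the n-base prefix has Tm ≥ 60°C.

n = 17

First 16 bases: GCGAATCGGGTCCGCG → Tm = 56°C (< 60°C)
First 17 bases: GCGAATCGGGTCCGCGC → Tm = 60°C (≥ 60°C)
Each additional base adds 2°C (A/T) or 4°C (G/C), so Tm is non-decreasing in n; n = 17 is the first length to reach 60°C.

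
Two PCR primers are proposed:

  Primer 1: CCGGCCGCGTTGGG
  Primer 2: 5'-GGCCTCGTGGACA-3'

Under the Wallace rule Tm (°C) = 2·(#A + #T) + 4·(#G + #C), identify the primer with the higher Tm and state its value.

Primer 1: A+T=2, G+C=12 → Tm = 2(2)+4(12) = 52°C
Primer 2: A+T=4, G+C=9 → Tm = 2(4)+4(9) = 44°C
52°C vs 44°C → primer 1 is higher.

Primer 1, 52°C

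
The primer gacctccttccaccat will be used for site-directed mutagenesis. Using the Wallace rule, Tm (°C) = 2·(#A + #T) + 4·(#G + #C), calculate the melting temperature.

50°C

Base counts: T=4, C=8, A=3, G=1
So N_AT = 7 and N_GC = 9.
Tm = 2(7) + 4(9) = 14 + 36 = 50°C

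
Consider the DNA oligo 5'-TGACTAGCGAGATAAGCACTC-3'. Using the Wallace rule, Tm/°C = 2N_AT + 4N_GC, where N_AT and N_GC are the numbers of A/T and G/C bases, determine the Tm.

Counting bases: G=5, A=7, T=4, C=5
A+T = 11, G+C = 10
Tm = 4·10 + 2·11 = 40 + 22 = 62°C

62°C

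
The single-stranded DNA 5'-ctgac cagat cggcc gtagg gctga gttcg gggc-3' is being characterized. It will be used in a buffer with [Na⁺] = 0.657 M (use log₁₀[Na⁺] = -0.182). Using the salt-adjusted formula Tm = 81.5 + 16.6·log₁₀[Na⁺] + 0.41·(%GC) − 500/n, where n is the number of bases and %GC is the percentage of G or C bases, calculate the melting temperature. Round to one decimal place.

91.5°C

Length n = 34. G=14, C=9, A=5, T=6
G+C = 23, so %GC = 23/34 × 100 = 67.647%
Salt term: 16.6 × (-0.182) = -3.021
GC term: 0.41 × 67.647 = 27.735; length term: −500/34 = −14.706
Tm = 81.5 + (-3.021) + 27.735 − 14.706 = 91.508 → 91.5°C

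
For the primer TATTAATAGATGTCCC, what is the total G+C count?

A=5, T=6, G=2, C=3
Total G or C: 2 + 3 = 5

5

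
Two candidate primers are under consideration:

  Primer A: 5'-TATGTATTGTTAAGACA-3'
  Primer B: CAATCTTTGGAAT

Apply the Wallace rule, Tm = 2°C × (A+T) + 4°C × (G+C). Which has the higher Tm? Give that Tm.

Primer A: A+T=13, G+C=4 → Tm = 2(13)+4(4) = 42°C
Primer B: A+T=9, G+C=4 → Tm = 2(9)+4(4) = 34°C
42°C vs 34°C → primer A is higher.

Primer A, 42°C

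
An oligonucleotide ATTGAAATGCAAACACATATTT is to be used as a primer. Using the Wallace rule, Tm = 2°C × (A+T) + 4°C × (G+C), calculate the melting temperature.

54°C

Counting bases: A=10, G=2, C=3, T=7
So N_AT = 17 and N_GC = 5.
Tm = 2(17) + 4(5) = 34 + 20 = 54°C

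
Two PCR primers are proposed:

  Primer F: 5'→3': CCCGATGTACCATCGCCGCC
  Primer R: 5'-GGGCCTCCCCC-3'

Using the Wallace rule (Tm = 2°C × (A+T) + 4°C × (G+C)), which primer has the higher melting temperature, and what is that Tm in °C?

Primer F, 68°C

Primer F: A+T=6, G+C=14 → Tm = 2(6)+4(14) = 68°C
Primer R: A+T=1, G+C=10 → Tm = 2(1)+4(10) = 42°C
68°C vs 42°C → primer F is higher.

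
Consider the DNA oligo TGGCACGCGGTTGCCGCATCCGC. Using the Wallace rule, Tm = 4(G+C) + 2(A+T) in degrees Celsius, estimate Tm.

80°C

T=4, A=2, C=9, G=8
A+T = 6, G+C = 17
Tm = 4·17 + 2·6 = 68 + 12 = 80°C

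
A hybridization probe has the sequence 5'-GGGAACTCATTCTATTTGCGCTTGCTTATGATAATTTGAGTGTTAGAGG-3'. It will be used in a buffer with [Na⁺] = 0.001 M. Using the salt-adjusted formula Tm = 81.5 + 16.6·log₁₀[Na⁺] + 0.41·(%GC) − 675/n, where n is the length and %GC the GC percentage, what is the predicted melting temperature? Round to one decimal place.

Length n = 49. Scanning the sequence gives C=6, G=13, T=19, A=11.
G+C = 19, so %GC = 19/49 × 100 = 38.776%
Salt term: 16.6 × (-3) = -49.8
GC term: 0.41 × 38.776 = 15.898; length term: −675/49 = −13.776
Tm = 81.5 + (-49.8) + 15.898 − 13.776 = 33.822 → 33.8°C

33.8°C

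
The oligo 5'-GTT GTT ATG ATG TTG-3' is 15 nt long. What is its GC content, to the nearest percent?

G=5, A=2, C=0, T=8
G+C = 5 + 0 = 5 out of 15 bases
%GC = 5/15 × 100 = 33.33% ≈ 33%

33%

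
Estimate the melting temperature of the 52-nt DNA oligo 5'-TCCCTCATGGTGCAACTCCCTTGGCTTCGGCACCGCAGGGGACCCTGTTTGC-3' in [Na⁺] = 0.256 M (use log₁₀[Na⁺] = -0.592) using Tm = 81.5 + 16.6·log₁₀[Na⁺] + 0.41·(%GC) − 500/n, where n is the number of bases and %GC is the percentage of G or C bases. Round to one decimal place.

88.1°C

Length n = 52. Counting bases: G=14, C=19, T=13, A=6
G+C = 33, so %GC = 33/52 × 100 = 63.462%
Salt term: 16.6 × (-0.592) = -9.827
GC term: 0.41 × 63.462 = 26.019; length term: −500/52 = −9.615
Tm = 81.5 + (-9.827) + 26.019 − 9.615 = 88.077 → 88.1°C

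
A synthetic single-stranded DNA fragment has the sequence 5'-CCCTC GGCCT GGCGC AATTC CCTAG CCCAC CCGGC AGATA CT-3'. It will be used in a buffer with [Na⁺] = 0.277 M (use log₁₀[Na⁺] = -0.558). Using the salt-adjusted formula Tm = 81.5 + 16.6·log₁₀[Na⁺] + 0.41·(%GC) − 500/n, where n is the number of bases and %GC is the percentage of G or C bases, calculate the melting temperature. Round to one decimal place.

Length n = 42. Counting bases: G=9, A=7, C=19, T=7
G+C = 28, so %GC = 28/42 × 100 = 66.667%
Salt term: 16.6 × (-0.558) = -9.263
GC term: 0.41 × 66.667 = 27.333; length term: −500/42 = −11.905
Tm = 81.5 + (-9.263) + 27.333 − 11.905 = 87.665 → 87.7°C

87.7°C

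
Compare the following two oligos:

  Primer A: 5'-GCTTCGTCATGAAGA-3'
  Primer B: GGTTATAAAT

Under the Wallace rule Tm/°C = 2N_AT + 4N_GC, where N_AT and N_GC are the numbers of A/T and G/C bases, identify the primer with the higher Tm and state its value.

Primer A: A+T=8, G+C=7 → Tm = 2(8)+4(7) = 44°C
Primer B: A+T=8, G+C=2 → Tm = 2(8)+4(2) = 24°C
44°C vs 24°C → primer A is higher.

Primer A, 44°C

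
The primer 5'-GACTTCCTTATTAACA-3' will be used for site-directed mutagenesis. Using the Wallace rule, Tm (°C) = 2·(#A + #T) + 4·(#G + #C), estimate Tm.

Scanning the sequence gives G=1, T=6, A=5, C=4.
AT pairs contribute 11, GC pairs contribute 5.
Tm = 2(11) + 4(5) = 22 + 20 = 42°C

42°C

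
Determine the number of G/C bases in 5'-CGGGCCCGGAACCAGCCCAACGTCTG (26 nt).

Scanning the sequence gives T=2, A=5, C=11, G=8.
Total G or C: 8 + 11 = 19

19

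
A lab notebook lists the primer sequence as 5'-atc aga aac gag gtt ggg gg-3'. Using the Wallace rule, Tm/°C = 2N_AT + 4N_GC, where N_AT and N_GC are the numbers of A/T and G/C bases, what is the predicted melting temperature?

Base counts: A=6, T=3, G=9, C=2
A+T = 9, G+C = 11
Tm = 2×9 + 4×11 = 62°C

62°C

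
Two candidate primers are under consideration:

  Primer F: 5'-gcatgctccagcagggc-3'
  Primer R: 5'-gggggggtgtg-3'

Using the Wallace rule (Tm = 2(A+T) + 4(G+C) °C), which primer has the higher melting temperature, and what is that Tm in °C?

Primer F: A+T=5, G+C=12 → Tm = 2(5)+4(12) = 58°C
Primer R: A+T=2, G+C=9 → Tm = 2(2)+4(9) = 40°C
58°C vs 40°C → primer F is higher.

Primer F, 58°C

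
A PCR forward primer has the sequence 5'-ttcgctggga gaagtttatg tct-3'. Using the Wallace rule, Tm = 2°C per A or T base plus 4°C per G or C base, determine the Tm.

Base counts: T=9, A=4, C=3, G=7
A+T = 13, G+C = 10
Tm = 4·10 + 2·13 = 40 + 26 = 66°C

66°C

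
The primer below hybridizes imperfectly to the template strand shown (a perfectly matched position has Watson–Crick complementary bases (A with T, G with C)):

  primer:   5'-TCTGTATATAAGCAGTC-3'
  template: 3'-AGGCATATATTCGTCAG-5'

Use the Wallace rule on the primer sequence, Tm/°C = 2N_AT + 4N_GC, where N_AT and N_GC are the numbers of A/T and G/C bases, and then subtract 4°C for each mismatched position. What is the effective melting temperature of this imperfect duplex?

42°C

Primer base counts: A=5, T=6, G=3, C=3 → A+T=11, G+C=6
Perfect-match Tm = 2(11) + 4(6) = 22 + 24 = 46°C
Mismatches (positions where the bases are not complementary): 1 (at position 3)
Effective Tm = 46 − 1×4 = 46 − 4 = 42°C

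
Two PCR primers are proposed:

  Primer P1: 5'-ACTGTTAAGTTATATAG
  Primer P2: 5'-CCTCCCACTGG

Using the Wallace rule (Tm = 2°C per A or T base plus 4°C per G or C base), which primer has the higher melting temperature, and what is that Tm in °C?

Primer P1: A+T=13, G+C=4 → Tm = 2(13)+4(4) = 42°C
Primer P2: A+T=3, G+C=8 → Tm = 2(3)+4(8) = 38°C
42°C vs 38°C → primer P1 is higher.

Primer P1, 42°C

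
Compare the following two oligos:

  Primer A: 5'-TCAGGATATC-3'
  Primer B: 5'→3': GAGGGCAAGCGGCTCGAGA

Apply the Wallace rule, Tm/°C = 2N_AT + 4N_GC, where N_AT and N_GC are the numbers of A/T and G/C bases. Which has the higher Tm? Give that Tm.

Primer B, 64°C

Primer A: A+T=6, G+C=4 → Tm = 2(6)+4(4) = 28°C
Primer B: A+T=6, G+C=13 → Tm = 2(6)+4(13) = 64°C
28°C vs 64°C → primer B is higher.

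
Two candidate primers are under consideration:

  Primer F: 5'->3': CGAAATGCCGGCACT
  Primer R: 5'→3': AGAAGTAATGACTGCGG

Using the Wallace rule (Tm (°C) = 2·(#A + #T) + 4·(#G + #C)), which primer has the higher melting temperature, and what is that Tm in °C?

Primer R, 50°C

Primer F: A+T=6, G+C=9 → Tm = 2(6)+4(9) = 48°C
Primer R: A+T=9, G+C=8 → Tm = 2(9)+4(8) = 50°C
48°C vs 50°C → primer R is higher.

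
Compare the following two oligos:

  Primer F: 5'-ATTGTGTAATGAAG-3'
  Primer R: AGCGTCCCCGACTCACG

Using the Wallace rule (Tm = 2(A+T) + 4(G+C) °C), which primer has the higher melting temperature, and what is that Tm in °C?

Primer F: A+T=10, G+C=4 → Tm = 2(10)+4(4) = 36°C
Primer R: A+T=5, G+C=12 → Tm = 2(5)+4(12) = 58°C
36°C vs 58°C → primer R is higher.

Primer R, 58°C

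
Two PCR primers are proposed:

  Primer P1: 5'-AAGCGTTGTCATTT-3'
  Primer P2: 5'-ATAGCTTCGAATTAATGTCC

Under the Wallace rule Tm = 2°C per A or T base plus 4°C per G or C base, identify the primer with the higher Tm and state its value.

Primer P1: A+T=9, G+C=5 → Tm = 2(9)+4(5) = 38°C
Primer P2: A+T=13, G+C=7 → Tm = 2(13)+4(7) = 54°C
38°C vs 54°C → primer P2 is higher.

Primer P2, 54°C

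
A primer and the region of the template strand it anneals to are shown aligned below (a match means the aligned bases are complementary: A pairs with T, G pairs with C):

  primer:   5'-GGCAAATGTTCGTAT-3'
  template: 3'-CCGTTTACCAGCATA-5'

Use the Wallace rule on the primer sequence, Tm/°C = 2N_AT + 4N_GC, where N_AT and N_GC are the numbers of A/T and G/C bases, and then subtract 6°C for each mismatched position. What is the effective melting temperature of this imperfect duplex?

36°C

Primer base counts: A=4, T=5, G=4, C=2 → A+T=9, G+C=6
Perfect-match Tm = 2(9) + 4(6) = 18 + 24 = 42°C
Mismatches (positions where the bases are not complementary): 1 (at position 9)
Effective Tm = 42 − 1×6 = 42 − 6 = 36°C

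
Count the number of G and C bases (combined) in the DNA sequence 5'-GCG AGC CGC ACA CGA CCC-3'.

14

Scanning the sequence gives A=4, C=9, G=5, T=0.
G+C = 5 + 9 = 14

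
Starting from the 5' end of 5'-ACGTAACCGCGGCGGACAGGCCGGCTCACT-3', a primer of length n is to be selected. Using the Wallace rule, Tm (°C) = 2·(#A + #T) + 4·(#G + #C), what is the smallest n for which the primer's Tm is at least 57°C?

First 16 bases: ACGTAACCGCGGCGGA → Tm = 54°C (< 57°C)
First 17 bases: ACGTAACCGCGGCGGAC → Tm = 58°C (≥ 57°C)
Since every base adds ≥2°C, Tm only increases with n, so the threshold is first crossed at n = 17.

n = 17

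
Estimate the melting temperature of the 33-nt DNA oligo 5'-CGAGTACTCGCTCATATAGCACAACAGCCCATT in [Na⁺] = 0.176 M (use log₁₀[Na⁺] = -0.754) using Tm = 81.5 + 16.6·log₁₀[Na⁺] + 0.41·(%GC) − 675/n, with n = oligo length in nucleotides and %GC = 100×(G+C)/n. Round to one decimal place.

68.4°C

Length n = 33. C=11, A=10, T=7, G=5
G+C = 16, so %GC = 16/33 × 100 = 48.485%
Salt term: 16.6 × (-0.754) = -12.516
GC term: 0.41 × 48.485 = 19.879; length term: −675/33 = −20.455
Tm = 81.5 + (-12.516) + 19.879 − 20.455 = 68.408 → 68.4°C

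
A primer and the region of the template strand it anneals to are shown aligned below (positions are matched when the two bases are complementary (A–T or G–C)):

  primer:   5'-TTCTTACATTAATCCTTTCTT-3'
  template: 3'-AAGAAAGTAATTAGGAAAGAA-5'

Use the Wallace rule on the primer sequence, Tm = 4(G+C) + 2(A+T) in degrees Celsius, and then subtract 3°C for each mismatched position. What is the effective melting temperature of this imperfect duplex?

Primer base counts: A=4, T=12, G=0, C=5 → A+T=16, G+C=5
Perfect-match Tm = 2(16) + 4(5) = 32 + 20 = 52°C
Mismatches (positions where the bases are not complementary): 1 (at position 6)
Effective Tm = 52 − 1×3 = 52 − 3 = 49°C

49°C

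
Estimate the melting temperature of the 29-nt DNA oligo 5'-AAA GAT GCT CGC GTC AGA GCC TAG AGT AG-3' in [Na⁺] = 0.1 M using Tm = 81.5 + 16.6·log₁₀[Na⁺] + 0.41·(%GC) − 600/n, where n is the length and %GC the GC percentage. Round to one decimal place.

Length n = 29. Counting bases: A=9, T=5, C=6, G=9
G+C = 15, so %GC = 15/29 × 100 = 51.724%
Salt term: 16.6 × (-1) = -16.6
GC term: 0.41 × 51.724 = 21.207; length term: −600/29 = −20.69
Tm = 81.5 + (-16.6) + 21.207 − 20.69 = 65.417 → 65.4°C

65.4°C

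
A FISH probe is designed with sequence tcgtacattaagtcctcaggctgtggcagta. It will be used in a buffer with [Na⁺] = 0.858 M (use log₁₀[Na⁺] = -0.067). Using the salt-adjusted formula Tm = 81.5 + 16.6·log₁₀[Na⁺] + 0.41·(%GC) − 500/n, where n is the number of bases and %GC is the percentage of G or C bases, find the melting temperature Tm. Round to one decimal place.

84.1°C

Length n = 31. Base counts: G=8, T=9, C=7, A=7
G+C = 15, so %GC = 15/31 × 100 = 48.387%
Salt term: 16.6 × (-0.067) = -1.112
GC term: 0.41 × 48.387 = 19.839; length term: −500/31 = −16.129
Tm = 81.5 + (-1.112) + 19.839 − 16.129 = 84.098 → 84.1°C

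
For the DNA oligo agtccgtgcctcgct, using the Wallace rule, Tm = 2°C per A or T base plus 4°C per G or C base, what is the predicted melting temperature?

50°C

Counting bases: A=1, T=4, G=4, C=6
So N_AT = 5 and N_GC = 10.
Tm = 2(5) + 4(10) = 10 + 40 = 50°C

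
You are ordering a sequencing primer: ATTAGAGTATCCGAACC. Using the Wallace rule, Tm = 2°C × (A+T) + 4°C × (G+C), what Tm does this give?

T=4, G=3, C=4, A=6
AT pairs contribute 10, GC pairs contribute 7.
Tm = 2(10) + 4(7) = 20 + 28 = 48°C

48°C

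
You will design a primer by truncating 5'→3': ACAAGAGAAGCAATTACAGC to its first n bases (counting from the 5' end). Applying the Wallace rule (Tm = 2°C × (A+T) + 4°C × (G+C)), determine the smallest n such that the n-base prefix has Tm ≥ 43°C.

First 16 bases: ACAAGAGAAGCAATTA → Tm = 42°C (< 43°C)
First 17 bases: ACAAGAGAAGCAATTAC → Tm = 46°C (≥ 43°C)
Since every base adds ≥2°C, Tm only increases with n, so the threshold is first crossed at n = 17.

n = 17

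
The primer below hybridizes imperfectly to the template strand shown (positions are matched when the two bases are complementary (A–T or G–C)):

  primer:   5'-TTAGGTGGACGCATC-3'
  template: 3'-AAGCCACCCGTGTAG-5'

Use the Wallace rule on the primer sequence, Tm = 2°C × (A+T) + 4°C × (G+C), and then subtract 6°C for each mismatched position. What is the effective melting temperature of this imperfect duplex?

28°C

Primer base counts: A=3, T=4, G=5, C=3 → A+T=7, G+C=8
Perfect-match Tm = 2(7) + 4(8) = 14 + 32 = 46°C
Mismatches (positions where the bases are not complementary): 3 (at positions 3, 9, 11)
Effective Tm = 46 − 3×6 = 46 − 18 = 28°C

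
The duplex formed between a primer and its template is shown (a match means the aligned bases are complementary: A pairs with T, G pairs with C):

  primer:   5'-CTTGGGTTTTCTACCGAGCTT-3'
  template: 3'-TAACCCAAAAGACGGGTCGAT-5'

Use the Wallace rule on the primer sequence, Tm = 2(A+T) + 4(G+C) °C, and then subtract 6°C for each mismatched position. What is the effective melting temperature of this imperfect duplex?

Primer base counts: A=2, T=9, G=5, C=5 → A+T=11, G+C=10
Perfect-match Tm = 2(11) + 4(10) = 22 + 40 = 62°C
Mismatches (positions where the bases are not complementary): 4 (at positions 1, 13, 16, 21)
Effective Tm = 62 − 4×6 = 62 − 24 = 38°C

38°C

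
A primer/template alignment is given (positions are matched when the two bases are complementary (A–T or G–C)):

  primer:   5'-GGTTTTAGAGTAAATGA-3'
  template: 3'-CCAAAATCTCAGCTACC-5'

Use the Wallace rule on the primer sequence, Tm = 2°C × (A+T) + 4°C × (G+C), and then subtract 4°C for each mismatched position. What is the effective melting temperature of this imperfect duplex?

32°C

Primer base counts: A=6, T=6, G=5, C=0 → A+T=12, G+C=5
Perfect-match Tm = 2(12) + 4(5) = 24 + 20 = 44°C
Mismatches (positions where the bases are not complementary): 3 (at positions 12, 13, 17)
Effective Tm = 44 − 3×4 = 44 − 12 = 32°C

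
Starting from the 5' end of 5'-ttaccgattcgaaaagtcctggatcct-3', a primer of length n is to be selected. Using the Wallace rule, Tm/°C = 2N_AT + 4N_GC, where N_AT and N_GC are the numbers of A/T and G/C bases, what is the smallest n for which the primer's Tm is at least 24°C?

First 8 bases: TTACCGAT → Tm = 22°C (< 24°C)
First 9 bases: TTACCGATT → Tm = 24°C (≥ 24°C)
Each additional base adds 2°C (A/T) or 4°C (G/C), so Tm is non-decreasing in n; n = 9 is the first length to reach 24°C.

n = 9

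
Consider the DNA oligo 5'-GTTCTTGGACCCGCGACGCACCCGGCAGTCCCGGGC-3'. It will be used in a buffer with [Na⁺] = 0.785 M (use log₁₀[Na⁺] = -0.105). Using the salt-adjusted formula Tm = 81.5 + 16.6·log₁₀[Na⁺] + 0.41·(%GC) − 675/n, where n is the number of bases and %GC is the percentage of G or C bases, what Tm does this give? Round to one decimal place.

Length n = 36. Scanning the sequence gives C=15, G=12, T=5, A=4.
G+C = 27, so %GC = 27/36 × 100 = 75%
Salt term: 16.6 × (-0.105) = -1.743
GC term: 0.41 × 75 = 30.75; length term: −675/36 = −18.75
Tm = 81.5 + (-1.743) + 30.75 − 18.75 = 91.757 → 91.8°C

91.8°C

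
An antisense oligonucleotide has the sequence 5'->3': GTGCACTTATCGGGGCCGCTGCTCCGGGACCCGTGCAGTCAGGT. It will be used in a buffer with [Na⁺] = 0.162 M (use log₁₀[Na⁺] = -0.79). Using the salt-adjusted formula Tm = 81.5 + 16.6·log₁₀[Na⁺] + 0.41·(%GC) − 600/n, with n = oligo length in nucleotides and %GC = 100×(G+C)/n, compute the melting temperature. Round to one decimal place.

Length n = 44. Counting bases: C=14, T=9, A=5, G=16
G+C = 30, so %GC = 30/44 × 100 = 68.182%
Salt term: 16.6 × (-0.79) = -13.114
GC term: 0.41 × 68.182 = 27.955; length term: −600/44 = −13.636
Tm = 81.5 + (-13.114) + 27.955 − 13.636 = 82.705 → 82.7°C

82.7°C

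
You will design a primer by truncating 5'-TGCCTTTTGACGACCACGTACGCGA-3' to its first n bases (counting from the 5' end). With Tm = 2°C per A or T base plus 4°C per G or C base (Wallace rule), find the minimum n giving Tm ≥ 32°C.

n = 11

First 10 bases: TGCCTTTTGA → Tm = 28°C (< 32°C)
First 11 bases: TGCCTTTTGAC → Tm = 32°C (≥ 32°C)
Since every base adds ≥2°C, Tm only increases with n, so the threshold is first crossed at n = 11.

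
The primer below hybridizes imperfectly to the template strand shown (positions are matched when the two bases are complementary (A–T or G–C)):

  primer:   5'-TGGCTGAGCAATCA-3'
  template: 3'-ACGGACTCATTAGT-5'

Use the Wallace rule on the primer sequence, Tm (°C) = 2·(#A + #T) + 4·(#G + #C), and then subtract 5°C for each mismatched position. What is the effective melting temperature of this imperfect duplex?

Primer base counts: A=4, T=3, G=4, C=3 → A+T=7, G+C=7
Perfect-match Tm = 2(7) + 4(7) = 14 + 28 = 42°C
Mismatches (positions where the bases are not complementary): 2 (at positions 3, 9)
Effective Tm = 42 − 2×5 = 42 − 10 = 32°C

32°C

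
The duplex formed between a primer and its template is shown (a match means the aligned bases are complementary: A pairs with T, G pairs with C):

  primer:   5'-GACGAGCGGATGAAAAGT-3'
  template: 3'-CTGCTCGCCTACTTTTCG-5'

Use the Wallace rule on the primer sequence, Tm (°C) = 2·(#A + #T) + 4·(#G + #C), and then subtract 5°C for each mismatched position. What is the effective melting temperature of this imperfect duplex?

Primer base counts: A=7, T=2, G=7, C=2 → A+T=9, G+C=9
Perfect-match Tm = 2(9) + 4(9) = 18 + 36 = 54°C
Mismatches (positions where the bases are not complementary): 1 (at position 18)
Effective Tm = 54 − 1×5 = 54 − 5 = 49°C

49°C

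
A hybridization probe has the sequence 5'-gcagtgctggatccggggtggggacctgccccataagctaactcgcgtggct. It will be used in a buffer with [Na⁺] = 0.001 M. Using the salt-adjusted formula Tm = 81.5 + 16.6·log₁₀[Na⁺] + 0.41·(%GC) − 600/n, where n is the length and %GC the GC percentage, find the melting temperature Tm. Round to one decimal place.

47.0°C

Length n = 52. Counting bases: A=8, C=15, T=10, G=19
G+C = 34, so %GC = 34/52 × 100 = 65.385%
Salt term: 16.6 × (-3) = -49.8
GC term: 0.41 × 65.385 = 26.808; length term: −600/52 = −11.538
Tm = 81.5 + (-49.8) + 26.808 − 11.538 = 46.97 → 47.0°C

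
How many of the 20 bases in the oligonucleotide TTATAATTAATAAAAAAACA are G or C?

1

Base counts: T=6, G=0, A=13, C=1
Total G or C: 0 + 1 = 1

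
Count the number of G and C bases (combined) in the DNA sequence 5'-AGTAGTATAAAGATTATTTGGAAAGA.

Counting bases: T=8, C=0, G=6, A=12
G+C = 6 + 0 = 6

6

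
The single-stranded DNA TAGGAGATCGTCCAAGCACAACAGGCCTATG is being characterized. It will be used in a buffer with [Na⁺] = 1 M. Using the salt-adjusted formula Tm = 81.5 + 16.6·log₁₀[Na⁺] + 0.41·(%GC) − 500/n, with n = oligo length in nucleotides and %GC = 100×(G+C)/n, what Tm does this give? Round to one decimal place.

Length n = 31. Base counts: A=10, T=5, G=8, C=8
G+C = 16, so %GC = 16/31 × 100 = 51.613%
Salt term: 16.6 × (0) = 0
GC term: 0.41 × 51.613 = 21.161; length term: −500/31 = −16.129
Tm = 81.5 + (0) + 21.161 − 16.129 = 86.532 → 86.5°C

86.5°C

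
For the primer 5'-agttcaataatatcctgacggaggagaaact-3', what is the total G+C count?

12

T=7, A=12, C=5, G=7
Total G or C: 7 + 5 = 12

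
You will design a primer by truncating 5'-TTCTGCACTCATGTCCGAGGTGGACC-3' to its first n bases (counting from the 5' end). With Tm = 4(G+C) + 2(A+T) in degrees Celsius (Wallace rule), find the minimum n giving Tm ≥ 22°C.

n = 8

First 7 bases: TTCTGCA → Tm = 20°C (< 22°C)
First 8 bases: TTCTGCAC → Tm = 24°C (≥ 22°C)
Each additional base adds 2°C (A/T) or 4°C (G/C), so Tm is non-decreasing in n; n = 8 is the first length to reach 22°C.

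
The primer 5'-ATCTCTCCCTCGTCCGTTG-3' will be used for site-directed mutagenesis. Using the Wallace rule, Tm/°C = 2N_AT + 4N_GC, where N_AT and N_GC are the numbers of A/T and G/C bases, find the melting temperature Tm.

A=1, C=8, T=7, G=3
So N_AT = 8 and N_GC = 11.
Tm = 2×8 + 4×11 = 60°C

60°C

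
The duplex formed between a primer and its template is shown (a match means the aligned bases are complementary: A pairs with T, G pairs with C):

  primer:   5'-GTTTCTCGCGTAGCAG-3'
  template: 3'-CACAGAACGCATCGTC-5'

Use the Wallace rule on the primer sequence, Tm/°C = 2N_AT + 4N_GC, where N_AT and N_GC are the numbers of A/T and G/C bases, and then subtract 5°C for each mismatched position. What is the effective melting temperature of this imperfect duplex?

40°C

Primer base counts: A=2, T=5, G=5, C=4 → A+T=7, G+C=9
Perfect-match Tm = 2(7) + 4(9) = 14 + 36 = 50°C
Mismatches (positions where the bases are not complementary): 2 (at positions 3, 7)
Effective Tm = 50 − 2×5 = 50 − 10 = 40°C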